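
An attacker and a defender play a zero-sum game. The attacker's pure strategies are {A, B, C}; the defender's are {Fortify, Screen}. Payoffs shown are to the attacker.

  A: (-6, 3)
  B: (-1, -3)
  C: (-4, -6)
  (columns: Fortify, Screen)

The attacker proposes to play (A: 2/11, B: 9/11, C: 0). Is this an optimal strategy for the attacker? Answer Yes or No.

Against Fortify this mix gives (2/11)·(-6) + (9/11)·(-1) = -21/11.
Against Screen this mix gives (2/11)·3 + (9/11)·(-3) = -21/11.
All of the defender's active replies (Fortify, Screen) yield -21/11, and no column does worse for the attacker. The mix makes the defender indifferent and guarantees -21/11, so it is optimal.

Yes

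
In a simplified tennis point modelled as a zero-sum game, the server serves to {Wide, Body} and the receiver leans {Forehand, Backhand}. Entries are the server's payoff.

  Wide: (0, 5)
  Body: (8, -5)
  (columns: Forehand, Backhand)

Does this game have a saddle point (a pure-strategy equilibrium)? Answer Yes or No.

No

Row minima: Wide → 0, Body → -5; maximin = 0.
Column maxima: Forehand → 8, Backhand → 5; minimax = 5.
0 ≠ 5, so no pure-strategy equilibrium exists.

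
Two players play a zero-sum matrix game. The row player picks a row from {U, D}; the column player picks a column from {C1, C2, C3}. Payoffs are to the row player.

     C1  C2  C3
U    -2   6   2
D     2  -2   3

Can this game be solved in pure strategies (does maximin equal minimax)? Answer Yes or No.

No

Row minima: U → -2, D → -2; maximin = -2.
Column maxima: C1 → 2, C2 → 6, C3 → 3; minimax = 2.
-2 ≠ 2, so no pure-strategy equilibrium exists.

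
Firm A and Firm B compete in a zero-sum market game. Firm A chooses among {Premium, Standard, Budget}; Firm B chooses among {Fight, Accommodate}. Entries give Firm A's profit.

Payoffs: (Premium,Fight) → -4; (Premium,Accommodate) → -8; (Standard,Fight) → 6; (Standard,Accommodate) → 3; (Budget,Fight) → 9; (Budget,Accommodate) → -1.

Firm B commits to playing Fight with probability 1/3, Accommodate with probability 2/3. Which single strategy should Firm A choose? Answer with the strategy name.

Standard

Expected payoff of Premium: (1/3)·(-4) + (2/3)·(-8) = -20/3.
Expected payoff of Standard: (1/3)·6 + (2/3)·3 = 4.
Expected payoff of Budget: (1/3)·9 + (2/3)·(-1) = 7/3.
The largest is 4, so Firm A's best response is Standard.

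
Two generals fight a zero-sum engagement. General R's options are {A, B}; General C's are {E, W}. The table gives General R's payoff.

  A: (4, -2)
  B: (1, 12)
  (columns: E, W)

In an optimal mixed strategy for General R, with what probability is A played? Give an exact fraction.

Row minima: A → -2, B → 1; maximin = 1.
Column maxima: E → 4, W → 12; minimax = 4.
1 ≠ 4, so there is no saddle point; optimal play is mixed.
Let General R play A with probability p. Expected payoff against E: 4p + 1(1−p) = 3p + 1; against W: (-2)p + 12(1−p) = −14p + 12.
Setting these equal: 3p + 1 = −14p + 12 ⇒ 17p = 11 ⇒ p = 11/17, and the value is (3)·(11/17) + 1 = 50/17.
For General C: with q = P(E), equating A's and B's payoffs gives 6q − 2 = −11q + 12 ⇒ q = 14/17.

11/17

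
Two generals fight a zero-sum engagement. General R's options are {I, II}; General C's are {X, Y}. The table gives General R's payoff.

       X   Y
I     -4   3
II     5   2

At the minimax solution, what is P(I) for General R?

3/10

Row minima: I → -4, II → 2; maximin = 2.
Column maxima: X → 5, Y → 3; minimax = 3.
2 ≠ 3, so there is no saddle point; optimal play is mixed.
Let General R play I with probability p. Expected payoff against X: (-4)p + 5(1−p) = −9p + 5; against Y: 3p + 2(1−p) = p + 2.
Setting these equal: −9p + 5 = p + 2 ⇒ −10p = -3 ⇒ p = 3/10, and the value is (-9)·(3/10) + 5 = 23/10.
For General C: with q = P(X), equating I's and II's payoffs gives −7q + 3 = 3q + 2 ⇒ q = 1/10.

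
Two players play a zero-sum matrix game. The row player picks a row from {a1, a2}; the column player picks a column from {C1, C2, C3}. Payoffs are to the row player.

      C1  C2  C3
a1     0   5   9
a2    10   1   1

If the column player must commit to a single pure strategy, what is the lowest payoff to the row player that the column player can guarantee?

5

Column maxima: C1 → 10, C2 → 5, C3 → 9.
The smallest of these is 5.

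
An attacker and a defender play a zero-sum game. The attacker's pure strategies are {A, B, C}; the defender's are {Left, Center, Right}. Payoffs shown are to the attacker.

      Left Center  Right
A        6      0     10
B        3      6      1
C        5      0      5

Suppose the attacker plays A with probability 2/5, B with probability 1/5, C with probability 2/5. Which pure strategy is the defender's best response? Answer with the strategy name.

If the defender plays Left, the attacker's expected payoff is (2/5)·6 + (1/5)·3 + (2/5)·5 = 5.
If the defender plays Center, the attacker's expected payoff is (2/5)·0 + (1/5)·6 + (2/5)·0 = 6/5.
If the defender plays Right, the attacker's expected payoff is (2/5)·10 + (1/5)·1 + (2/5)·5 = 31/5.
The defender minimizes the attacker's payoff; the smallest is 6/5, so the best response is Center.

Center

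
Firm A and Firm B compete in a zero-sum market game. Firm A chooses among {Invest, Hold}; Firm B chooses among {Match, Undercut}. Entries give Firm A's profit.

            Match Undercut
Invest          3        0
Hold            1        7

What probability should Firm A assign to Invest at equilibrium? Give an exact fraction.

2/3

Row minima: Invest → 0, Hold → 1; maximin = 1.
Column maxima: Match → 3, Undercut → 7; minimax = 3.
1 ≠ 3, so there is no saddle point; optimal play is mixed.
Let Firm A play Invest with probability p. Expected payoff against Match: 3p + 1(1−p) = 2p + 1; against Undercut: 0p + 7(1−p) = −7p + 7.
Setting these equal: 2p + 1 = −7p + 7 ⇒ 9p = 6 ⇒ p = 2/3, and the value is (2)·(2/3) + 1 = 7/3.
For Firm B: with q = P(Match), equating Invest's and Hold's payoffs gives 3q = −6q + 7 ⇒ q = 7/9.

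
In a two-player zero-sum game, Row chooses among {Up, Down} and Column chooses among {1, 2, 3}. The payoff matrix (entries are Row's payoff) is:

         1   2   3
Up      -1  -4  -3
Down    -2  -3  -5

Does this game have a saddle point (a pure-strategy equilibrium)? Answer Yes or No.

Row minima: Up → -4, Down → -5; maximin = -4.
Column maxima: 1 → -1, 2 → -3, 3 → -3; minimax = -3.
-4 ≠ -3, so no pure-strategy equilibrium exists.

No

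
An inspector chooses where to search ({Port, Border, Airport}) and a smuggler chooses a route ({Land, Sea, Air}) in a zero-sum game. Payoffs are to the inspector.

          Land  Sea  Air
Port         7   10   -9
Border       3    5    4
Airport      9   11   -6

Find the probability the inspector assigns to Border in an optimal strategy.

15/16

Row minima: Port → -9, Border → 3, Airport → -6; maximin = 3.
Column maxima: Land → 9, Sea → 11, Air → 4; minimax = 4.
3 ≠ 4, so there is no saddle point; optimal play is mixed.
Port is strictly dominated by Airport, so the inspector never plays it.
Sea is strictly dominated by Land (it gives the inspector strictly more in every row), so the smuggler never plays it.
On the remaining 2×2 (Border, Airport vs Land, Air):
Let the inspector play Border with probability p. Expected payoff against Land: 3p + 9(1−p) = −6p + 9; against Air: 4p + (-6)(1−p) = 10p − 6.
Setting these equal: −6p + 9 = 10p − 6 ⇒ −16p = -15 ⇒ p = 15/16, and the value is (-6)·(15/16) + 9 = 27/8.
For the smuggler: with q = P(Land), equating Border's and Airport's payoffs gives −q + 4 = 15q − 6 ⇒ q = 5/8.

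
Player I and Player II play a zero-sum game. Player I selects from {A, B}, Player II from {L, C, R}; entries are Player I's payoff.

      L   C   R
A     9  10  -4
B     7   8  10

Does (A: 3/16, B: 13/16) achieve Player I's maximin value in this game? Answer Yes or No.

Against L this mix gives (3/16)·9 + (13/16)·7 = 59/8.
Against C this mix gives (3/16)·10 + (13/16)·8 = 67/8.
Against R this mix gives (3/16)·(-4) + (13/16)·10 = 59/8.
All of Player II's active replies (L, R) yield 59/8, and no column does worse for Player I. The mix makes Player II indifferent and guarantees 59/8, so it is optimal.

Yes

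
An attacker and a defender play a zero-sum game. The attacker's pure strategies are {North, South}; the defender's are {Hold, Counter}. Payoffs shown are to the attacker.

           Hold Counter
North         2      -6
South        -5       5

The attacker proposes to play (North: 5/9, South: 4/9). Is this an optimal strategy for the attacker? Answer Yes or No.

Against Hold this mix gives (5/9)·2 + (4/9)·(-5) = -10/9.
Against Counter this mix gives (5/9)·(-6) + (4/9)·5 = -10/9.
All of the defender's active replies (Hold, Counter) yield -10/9, and no column does worse for the attacker. The mix makes the defender indifferent and guarantees -10/9, so it is optimal.

Yes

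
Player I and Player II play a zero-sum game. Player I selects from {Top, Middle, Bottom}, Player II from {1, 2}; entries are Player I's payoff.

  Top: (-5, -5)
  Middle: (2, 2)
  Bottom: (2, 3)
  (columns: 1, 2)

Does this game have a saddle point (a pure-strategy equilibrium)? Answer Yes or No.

Row minima: Top → -5, Middle → 2, Bottom → 2; maximin = 2.
Column maxima: 1 → 2, 2 → 3; minimax = 2.
maximin = minimax = 2, so a saddle point exists.

Yes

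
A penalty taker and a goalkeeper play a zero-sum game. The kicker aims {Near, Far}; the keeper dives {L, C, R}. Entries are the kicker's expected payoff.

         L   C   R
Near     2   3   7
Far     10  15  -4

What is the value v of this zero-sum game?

78/19

Row minima: Near → 2, Far → -4; maximin = 2.
Column maxima: L → 10, C → 15, R → 7; minimax = 7.
2 ≠ 7, so there is no saddle point; optimal play is mixed.
C is strictly dominated by L (it gives the kicker strictly more in every row), so the keeper never plays it.
On the remaining 2×2 (Near, Far vs L, R):
Let the kicker play Near with probability p. Expected payoff against L: 2p + 10(1−p) = −8p + 10; against R: 7p + (-4)(1−p) = 11p − 4.
Setting these equal: −8p + 10 = 11p − 4 ⇒ −19p = -14 ⇒ p = 14/19, and the value is (-8)·(14/19) + 10 = 78/19.
For the keeper: with q = P(L), equating Near's and Far's payoffs gives −5q + 7 = 14q − 4 ⇒ q = 11/19.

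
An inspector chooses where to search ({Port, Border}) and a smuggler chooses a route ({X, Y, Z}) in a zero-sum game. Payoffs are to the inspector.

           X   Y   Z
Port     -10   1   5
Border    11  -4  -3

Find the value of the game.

Row minima: Port → -10, Border → -4; maximin = -4.
Column maxima: X → 11, Y → 1, Z → 5; minimax = 1.
-4 ≠ 1, so there is no saddle point; optimal play is mixed.
Z is strictly dominated by Y (it gives the inspector strictly more in every row), so the smuggler never plays it.
On the remaining 2×2 (Port, Border vs X, Y):
Let the inspector play Port with probability p. Expected payoff against X: (-10)p + 11(1−p) = −21p + 11; against Y: 1p + (-4)(1−p) = 5p − 4.
Setting these equal: −21p + 11 = 5p − 4 ⇒ −26p = -15 ⇒ p = 15/26, and the value is (-21)·(15/26) + 11 = -29/26.
For the smuggler: with q = P(X), equating Port's and Border's payoffs gives −11q + 1 = 15q − 4 ⇒ q = 5/26.

-29/26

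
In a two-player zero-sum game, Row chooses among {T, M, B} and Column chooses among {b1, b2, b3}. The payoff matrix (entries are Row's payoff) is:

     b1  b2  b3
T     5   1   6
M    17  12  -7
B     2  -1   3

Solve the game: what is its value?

Row minima: T → 1, M → -7, B → -1; maximin = 1.
Column maxima: b1 → 17, b2 → 12, b3 → 6; minimax = 6.
1 ≠ 6, so there is no saddle point; optimal play is mixed.
B is strictly dominated by T, so Row never plays it.
b1 is strictly dominated by b2 (it gives Row strictly more in every row), so Column never plays it.
On the remaining 2×2 (T, M vs b2, b3):
Let Row play T with probability p. Expected payoff against b2: 1p + 12(1−p) = −11p + 12; against b3: 6p + (-7)(1−p) = 13p − 7.
Setting these equal: −11p + 12 = 13p − 7 ⇒ −24p = -19 ⇒ p = 19/24, and the value is (-11)·(19/24) + 12 = 79/24.
For Column: with q = P(b2), equating T's and M's payoffs gives −5q + 6 = 19q − 7 ⇒ q = 13/24.

79/24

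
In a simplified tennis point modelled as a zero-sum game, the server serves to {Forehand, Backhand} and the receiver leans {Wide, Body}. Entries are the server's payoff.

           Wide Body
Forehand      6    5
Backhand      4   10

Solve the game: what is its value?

Row minima: Forehand → 5, Backhand → 4; maximin = 5.
Column maxima: Wide → 6, Body → 10; minimax = 6.
5 ≠ 6, so there is no saddle point; optimal play is mixed.
Let the server play Forehand with probability p. Expected payoff against Wide: 6p + 4(1−p) = 2p + 4; against Body: 5p + 10(1−p) = −5p + 10.
Setting these equal: 2p + 4 = −5p + 10 ⇒ 7p = 6 ⇒ p = 6/7, and the value is (2)·(6/7) + 4 = 40/7.
For the receiver: with q = P(Wide), equating Forehand's and Backhand's payoffs gives q + 5 = −6q + 10 ⇒ q = 5/7.

40/7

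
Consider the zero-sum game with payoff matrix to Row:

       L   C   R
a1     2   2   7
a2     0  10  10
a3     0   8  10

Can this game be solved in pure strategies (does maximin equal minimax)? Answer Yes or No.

Row minima: a1 → 2, a2 → 0, a3 → 0; maximin = 2.
Column maxima: L → 2, C → 10, R → 10; minimax = 2.
maximin = minimax = 2, so a saddle point exists.

Yes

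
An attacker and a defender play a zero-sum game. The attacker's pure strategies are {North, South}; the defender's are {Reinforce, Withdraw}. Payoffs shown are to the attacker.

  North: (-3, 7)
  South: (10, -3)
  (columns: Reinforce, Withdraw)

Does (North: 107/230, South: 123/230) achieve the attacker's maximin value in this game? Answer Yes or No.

No

Against Reinforce this mix gives (107/230)·(-3) + (123/230)·10 = 909/230.
Against Withdraw this mix gives (107/230)·7 + (123/230)·(-3) = 38/23.
The defender will play Withdraw, holding the attacker to 38/23. Shifting weight toward the row that does better against Withdraw would raise this floor (the equalizing mix achieves 61/23 against both Withdraw and Reinforce), so the proposed strategy is not optimal.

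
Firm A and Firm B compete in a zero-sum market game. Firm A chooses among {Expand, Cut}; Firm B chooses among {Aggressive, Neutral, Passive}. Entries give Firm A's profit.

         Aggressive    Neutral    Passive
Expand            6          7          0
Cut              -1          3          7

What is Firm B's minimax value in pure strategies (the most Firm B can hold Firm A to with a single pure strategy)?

Column maxima: Aggressive → 6, Neutral → 7, Passive → 7.
The smallest of these is 6.

6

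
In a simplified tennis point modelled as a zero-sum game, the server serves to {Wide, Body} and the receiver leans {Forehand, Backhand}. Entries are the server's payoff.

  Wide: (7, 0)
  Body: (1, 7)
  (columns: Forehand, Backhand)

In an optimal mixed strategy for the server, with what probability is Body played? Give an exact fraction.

Row minima: Wide → 0, Body → 1; maximin = 1.
Column maxima: Forehand → 7, Backhand → 7; minimax = 7.
1 ≠ 7, so there is no saddle point; optimal play is mixed.
Let the server play Wide with probability p. Expected payoff against Forehand: 7p + 1(1−p) = 6p + 1; against Backhand: 0p + 7(1−p) = −7p + 7.
Setting these equal: 6p + 1 = −7p + 7 ⇒ 13p = 6 ⇒ p = 6/13, and the value is (6)·(6/13) + 1 = 49/13.
For the receiver: with q = P(Forehand), equating Wide's and Body's payoffs gives 7q = −6q + 7 ⇒ q = 7/13.

7/13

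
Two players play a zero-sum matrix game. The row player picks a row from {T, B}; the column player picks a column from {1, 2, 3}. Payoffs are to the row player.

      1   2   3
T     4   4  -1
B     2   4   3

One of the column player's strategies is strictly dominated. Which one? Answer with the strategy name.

3 holds the row player's payoff strictly below 2 in every row: -1 < 4, 3 < 4.
So 2 is strictly dominated for the column player.

2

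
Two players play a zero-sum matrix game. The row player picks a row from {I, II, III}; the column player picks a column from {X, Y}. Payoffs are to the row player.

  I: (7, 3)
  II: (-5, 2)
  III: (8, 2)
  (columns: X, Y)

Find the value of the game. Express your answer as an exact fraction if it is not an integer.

3

Row minima: I → 3, II → -5, III → 2; maximin = 3.
Column maxima: X → 8, Y → 3; minimax = 3.
Since maximin = minimax = 3, there is a saddle point and the value is 3.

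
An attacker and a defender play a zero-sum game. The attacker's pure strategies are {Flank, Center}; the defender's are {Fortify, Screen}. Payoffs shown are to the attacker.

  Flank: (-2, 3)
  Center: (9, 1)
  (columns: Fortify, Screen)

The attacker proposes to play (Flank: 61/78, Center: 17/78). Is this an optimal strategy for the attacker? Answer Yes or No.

No

Against Fortify this mix gives (61/78)·(-2) + (17/78)·9 = 31/78.
Against Screen this mix gives (61/78)·3 + (17/78)·1 = 100/39.
The defender will play Fortify, holding the attacker to 31/78. Shifting weight toward the row that does better against Fortify would raise this floor (the equalizing mix achieves 29/13 against both Fortify and Screen), so the proposed strategy is not optimal.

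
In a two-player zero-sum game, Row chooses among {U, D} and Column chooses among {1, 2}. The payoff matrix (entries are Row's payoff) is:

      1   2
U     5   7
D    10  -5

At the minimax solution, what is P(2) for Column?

Row minima: U → 5, D → -5; maximin = 5.
Column maxima: 1 → 10, 2 → 7; minimax = 7.
5 ≠ 7, so there is no saddle point; optimal play is mixed.
Let Row play U with probability p. Expected payoff against 1: 5p + 10(1−p) = −5p + 10; against 2: 7p + (-5)(1−p) = 12p − 5.
Setting these equal: −5p + 10 = 12p − 5 ⇒ −17p = -15 ⇒ p = 15/17, and the value is (-5)·(15/17) + 10 = 95/17.
For Column: with q = P(1), equating U's and D's payoffs gives −2q + 7 = 15q − 5 ⇒ q = 12/17.

5/17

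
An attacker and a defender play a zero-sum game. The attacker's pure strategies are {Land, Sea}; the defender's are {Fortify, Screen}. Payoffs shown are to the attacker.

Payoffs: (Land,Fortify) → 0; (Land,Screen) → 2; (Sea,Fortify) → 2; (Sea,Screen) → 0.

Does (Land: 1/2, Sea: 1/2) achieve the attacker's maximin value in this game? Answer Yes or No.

Against Fortify this mix gives (1/2)·0 + (1/2)·2 = 1.
Against Screen this mix gives (1/2)·2 + (1/2)·0 = 1.
All of the defender's active replies (Fortify, Screen) yield 1, and no column does worse for the attacker. The mix makes the defender indifferent and guarantees 1, so it is optimal.

Yes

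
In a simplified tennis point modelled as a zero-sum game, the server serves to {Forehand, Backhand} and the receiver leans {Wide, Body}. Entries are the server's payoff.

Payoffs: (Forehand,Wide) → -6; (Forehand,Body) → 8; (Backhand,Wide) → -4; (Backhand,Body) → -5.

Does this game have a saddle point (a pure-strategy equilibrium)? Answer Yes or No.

No

Row minima: Forehand → -6, Backhand → -5; maximin = -5.
Column maxima: Wide → -4, Body → 8; minimax = -4.
-5 ≠ -4, so no pure-strategy equilibrium exists.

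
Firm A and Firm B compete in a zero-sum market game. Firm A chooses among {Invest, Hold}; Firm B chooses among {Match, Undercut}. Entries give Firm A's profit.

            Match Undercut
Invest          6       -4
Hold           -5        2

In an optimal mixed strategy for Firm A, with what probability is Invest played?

Row minima: Invest → -4, Hold → -5; maximin = -4.
Column maxima: Match → 6, Undercut → 2; minimax = 2.
-4 ≠ 2, so there is no saddle point; optimal play is mixed.
Let Firm A play Invest with probability p. Expected payoff against Match: 6p + (-5)(1−p) = 11p − 5; against Undercut: (-4)p + 2(1−p) = −6p + 2.
Setting these equal: 11p − 5 = −6p + 2 ⇒ 17p = 7 ⇒ p = 7/17, and the value is (11)·(7/17) − 5 = -8/17.
For Firm B: with q = P(Match), equating Invest's and Hold's payoffs gives 10q − 4 = −7q + 2 ⇒ q = 6/17.

7/17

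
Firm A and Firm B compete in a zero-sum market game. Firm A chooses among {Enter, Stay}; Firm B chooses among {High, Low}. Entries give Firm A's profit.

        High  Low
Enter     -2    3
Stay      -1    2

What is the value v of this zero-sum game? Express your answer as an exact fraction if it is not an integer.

-1

Row minima: Enter → -2, Stay → -1; maximin = -1.
Column maxima: High → -1, Low → 3; minimax = -1.
Since maximin = minimax = -1, there is a saddle point and the value is -1.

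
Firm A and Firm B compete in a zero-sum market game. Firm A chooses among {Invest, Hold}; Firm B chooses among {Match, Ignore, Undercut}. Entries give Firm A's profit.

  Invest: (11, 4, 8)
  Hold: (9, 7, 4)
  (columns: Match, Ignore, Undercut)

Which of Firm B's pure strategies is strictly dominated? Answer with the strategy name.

Match

Ignore holds Firm A's payoff strictly below Match in every row: 4 < 11, 7 < 9.
So Match is strictly dominated for Firm B.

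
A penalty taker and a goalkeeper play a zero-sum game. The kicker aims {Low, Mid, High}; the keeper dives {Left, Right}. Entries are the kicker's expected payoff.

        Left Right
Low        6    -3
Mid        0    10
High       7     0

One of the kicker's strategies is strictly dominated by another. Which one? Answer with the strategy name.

High gives a strictly higher payoff than Low against every column: 7 > 6, 0 > -3.
So Low is strictly dominated and the kicker never plays it.

Low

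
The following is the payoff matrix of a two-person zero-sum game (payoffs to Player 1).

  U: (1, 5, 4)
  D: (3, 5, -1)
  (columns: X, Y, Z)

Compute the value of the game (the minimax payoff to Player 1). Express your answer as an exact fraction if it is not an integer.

13/7

Row minima: U → 1, D → -1; maximin = 1.
Column maxima: X → 3, Y → 5, Z → 4; minimax = 3.
1 ≠ 3, so there is no saddle point; optimal play is mixed.
Y is strictly dominated by X (it gives Player 1 strictly more in every row), so Player 2 never plays it.
On the remaining 2×2 (U, D vs X, Z):
Let Player 1 play U with probability p. Expected payoff against X: 1p + 3(1−p) = −2p + 3; against Z: 4p + (-1)(1−p) = 5p − 1.
Setting these equal: −2p + 3 = 5p − 1 ⇒ −7p = -4 ⇒ p = 4/7, and the value is (-2)·(4/7) + 3 = 13/7.
For Player 2: with q = P(X), equating U's and D's payoffs gives −3q + 4 = 4q − 1 ⇒ q = 5/7.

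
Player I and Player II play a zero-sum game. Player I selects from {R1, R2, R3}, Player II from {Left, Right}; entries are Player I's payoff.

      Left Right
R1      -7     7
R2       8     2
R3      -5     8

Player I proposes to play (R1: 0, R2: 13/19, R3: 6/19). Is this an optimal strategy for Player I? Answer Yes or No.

Yes

Against Left this mix gives (13/19)·8 + (6/19)·(-5) = 74/19.
Against Right this mix gives (13/19)·2 + (6/19)·8 = 74/19.
All of Player II's active replies (Left, Right) yield 74/19, and no column does worse for Player I. The mix makes Player II indifferent and guarantees 74/19, so it is optimal.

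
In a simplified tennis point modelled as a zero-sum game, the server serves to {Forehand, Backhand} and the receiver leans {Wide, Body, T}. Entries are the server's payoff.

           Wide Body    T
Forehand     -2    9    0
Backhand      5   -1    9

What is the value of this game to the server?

Row minima: Forehand → -2, Backhand → -1; maximin = -1.
Column maxima: Wide → 5, Body → 9, T → 9; minimax = 5.
-1 ≠ 5, so there is no saddle point; optimal play is mixed.
T is strictly dominated by Wide (it gives the server strictly more in every row), so the receiver never plays it.
On the remaining 2×2 (Forehand, Backhand vs Wide, Body):
Let the server play Forehand with probability p. Expected payoff against Wide: (-2)p + 5(1−p) = −7p + 5; against Body: 9p + (-1)(1−p) = 10p − 1.
Setting these equal: −7p + 5 = 10p − 1 ⇒ −17p = -6 ⇒ p = 6/17, and the value is (-7)·(6/17) + 5 = 43/17.
For the receiver: with q = P(Wide), equating Forehand's and Backhand's payoffs gives −11q + 9 = 6q − 1 ⇒ q = 10/17.

43/17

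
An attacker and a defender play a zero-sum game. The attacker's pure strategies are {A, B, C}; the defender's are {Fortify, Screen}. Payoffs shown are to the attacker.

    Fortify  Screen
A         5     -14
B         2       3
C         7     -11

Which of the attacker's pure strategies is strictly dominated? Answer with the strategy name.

A

C gives a strictly higher payoff than A against every column: 7 > 5, -11 > -14.
So A is strictly dominated and the attacker never plays it.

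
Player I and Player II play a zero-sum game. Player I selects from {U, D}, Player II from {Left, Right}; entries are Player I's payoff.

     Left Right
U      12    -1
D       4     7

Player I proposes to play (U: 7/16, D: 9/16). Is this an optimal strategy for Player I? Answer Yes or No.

Against Left this mix gives (7/16)·12 + (9/16)·4 = 15/2.
Against Right this mix gives (7/16)·(-1) + (9/16)·7 = 7/2.
Player II will play Right, holding Player I to 7/2. Shifting weight toward the row that does better against Right would raise this floor (the equalizing mix achieves 11/2 against both Right and Left), so the proposed strategy is not optimal.

No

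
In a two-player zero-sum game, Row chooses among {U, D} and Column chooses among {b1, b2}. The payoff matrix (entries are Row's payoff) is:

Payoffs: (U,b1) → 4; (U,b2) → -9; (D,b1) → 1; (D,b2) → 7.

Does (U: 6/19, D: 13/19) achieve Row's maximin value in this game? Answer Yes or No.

Yes

Against b1 this mix gives (6/19)·4 + (13/19)·1 = 37/19.
Against b2 this mix gives (6/19)·(-9) + (13/19)·7 = 37/19.
All of Column's active replies (b1, b2) yield 37/19, and no column does worse for Row. The mix makes Column indifferent and guarantees 37/19, so it is optimal.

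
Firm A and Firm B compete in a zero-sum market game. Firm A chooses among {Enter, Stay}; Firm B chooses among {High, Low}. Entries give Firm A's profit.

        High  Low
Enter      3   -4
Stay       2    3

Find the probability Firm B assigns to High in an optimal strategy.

Row minima: Enter → -4, Stay → 2; maximin = 2.
Column maxima: High → 3, Low → 3; minimax = 3.
2 ≠ 3, so there is no saddle point; optimal play is mixed.
Let Firm A play Enter with probability p. Expected payoff against High: 3p + 2(1−p) = p + 2; against Low: (-4)p + 3(1−p) = −7p + 3.
Setting these equal: p + 2 = −7p + 3 ⇒ 8p = 1 ⇒ p = 1/8, and the value is (1)·(1/8) + 2 = 17/8.
For Firm B: with q = P(High), equating Enter's and Stay's payoffs gives 7q − 4 = −q + 3 ⇒ q = 7/8.

7/8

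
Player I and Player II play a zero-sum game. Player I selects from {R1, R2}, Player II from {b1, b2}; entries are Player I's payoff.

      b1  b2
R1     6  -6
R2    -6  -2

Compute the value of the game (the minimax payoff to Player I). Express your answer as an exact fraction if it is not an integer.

-3

Row minima: R1 → -6, R2 → -6; maximin = -6.
Column maxima: b1 → 6, b2 → -2; minimax = -2.
-6 ≠ -2, so there is no saddle point; optimal play is mixed.
Let Player I play R1 with probability p. Expected payoff against b1: 6p + (-6)(1−p) = 12p − 6; against b2: (-6)p + (-2)(1−p) = −4p − 2.
Setting these equal: 12p − 6 = −4p − 2 ⇒ 16p = 4 ⇒ p = 1/4, and the value is (12)·(1/4) − 6 = -3.
For Player II: with q = P(b1), equating R1's and R2's payoffs gives 12q − 6 = −4q − 2 ⇒ q = 1/4.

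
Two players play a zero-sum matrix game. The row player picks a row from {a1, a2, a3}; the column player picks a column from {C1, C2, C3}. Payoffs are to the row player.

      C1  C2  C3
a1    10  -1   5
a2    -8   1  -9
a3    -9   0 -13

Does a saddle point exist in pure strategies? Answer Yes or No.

Row minima: a1 → -1, a2 → -9, a3 → -13; maximin = -1.
Column maxima: C1 → 10, C2 → 1, C3 → 5; minimax = 1.
-1 ≠ 1, so no pure-strategy equilibrium exists.

No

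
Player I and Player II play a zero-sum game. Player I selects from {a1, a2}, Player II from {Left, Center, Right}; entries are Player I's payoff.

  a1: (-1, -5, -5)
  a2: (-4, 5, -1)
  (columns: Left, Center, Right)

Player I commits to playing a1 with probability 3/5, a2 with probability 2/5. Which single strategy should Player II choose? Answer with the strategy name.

Right

If Player II plays Left, Player I's expected payoff is (3/5)·(-1) + (2/5)·(-4) = -11/5.
If Player II plays Center, Player I's expected payoff is (3/5)·(-5) + (2/5)·5 = -1.
If Player II plays Right, Player I's expected payoff is (3/5)·(-5) + (2/5)·(-1) = -17/5.
Player II minimizes Player I's payoff; the smallest is -17/5, so the best response is Right.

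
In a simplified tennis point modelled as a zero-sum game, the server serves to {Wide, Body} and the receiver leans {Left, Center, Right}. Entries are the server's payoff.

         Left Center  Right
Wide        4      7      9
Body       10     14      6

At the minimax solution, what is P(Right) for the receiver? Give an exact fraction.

Row minima: Wide → 4, Body → 6; maximin = 6.
Column maxima: Left → 10, Center → 14, Right → 9; minimax = 9.
6 ≠ 9, so there is no saddle point; optimal play is mixed.
Center is strictly dominated by Left (it gives the server strictly more in every row), so the receiver never plays it.
On the remaining 2×2 (Wide, Body vs Left, Right):
Let the server play Wide with probability p. Expected payoff against Left: 4p + 10(1−p) = −6p + 10; against Right: 9p + 6(1−p) = 3p + 6.
Setting these equal: −6p + 10 = 3p + 6 ⇒ −9p = -4 ⇒ p = 4/9, and the value is (-6)·(4/9) + 10 = 22/3.
For the receiver: with q = P(Left), equating Wide's and Body's payoffs gives −5q + 9 = 4q + 6 ⇒ q = 1/3.

2/3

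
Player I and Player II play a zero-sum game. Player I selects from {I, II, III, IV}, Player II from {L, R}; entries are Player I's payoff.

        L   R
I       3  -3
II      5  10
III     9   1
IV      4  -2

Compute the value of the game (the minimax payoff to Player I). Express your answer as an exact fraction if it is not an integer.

Row minima: I → -3, II → 5, III → 1, IV → -2; maximin = 5.
Column maxima: L → 9, R → 10; minimax = 9.
5 ≠ 9, so there is no saddle point; optimal play is mixed.
I is strictly dominated by II, so Player I never plays it.
IV is strictly dominated by II, so Player I never plays it.
On the remaining 2×2 (II, III vs L, R):
Let Player I play II with probability p. Expected payoff against L: 5p + 9(1−p) = −4p + 9; against R: 10p + 1(1−p) = 9p + 1.
Setting these equal: −4p + 9 = 9p + 1 ⇒ −13p = -8 ⇒ p = 8/13, and the value is (-4)·(8/13) + 9 = 85/13.
For Player II: with q = P(L), equating II's and III's payoffs gives −5q + 10 = 8q + 1 ⇒ q = 9/13.

85/13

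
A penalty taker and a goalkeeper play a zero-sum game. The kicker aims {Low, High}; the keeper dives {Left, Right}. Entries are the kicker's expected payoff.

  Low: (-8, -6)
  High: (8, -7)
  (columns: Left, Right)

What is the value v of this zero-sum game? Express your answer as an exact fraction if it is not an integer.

Row minima: Low → -8, High → -7; maximin = -7.
Column maxima: Left → 8, Right → -6; minimax = -6.
-7 ≠ -6, so there is no saddle point; optimal play is mixed.
Let the kicker play Low with probability p. Expected payoff against Left: (-8)p + 8(1−p) = −16p + 8; against Right: (-6)p + (-7)(1−p) = p − 7.
Setting these equal: −16p + 8 = p − 7 ⇒ −17p = -15 ⇒ p = 15/17, and the value is (-16)·(15/17) + 8 = -104/17.
For the keeper: with q = P(Left), equating Low's and High's payoffs gives −2q − 6 = 15q − 7 ⇒ q = 1/17.

-104/17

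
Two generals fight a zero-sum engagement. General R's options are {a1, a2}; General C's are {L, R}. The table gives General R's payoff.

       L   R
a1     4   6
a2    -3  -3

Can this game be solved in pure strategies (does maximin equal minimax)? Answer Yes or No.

Row minima: a1 → 4, a2 → -3; maximin = 4.
Column maxima: L → 4, R → 6; minimax = 4.
maximin = minimax = 4, so a saddle point exists.

Yes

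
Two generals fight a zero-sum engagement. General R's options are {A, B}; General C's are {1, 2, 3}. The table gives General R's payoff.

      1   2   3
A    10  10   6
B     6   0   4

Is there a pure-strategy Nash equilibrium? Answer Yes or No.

Yes

Row minima: A → 6, B → 0; maximin = 6.
Column maxima: 1 → 10, 2 → 10, 3 → 6; minimax = 6.
maximin = minimax = 6, so a saddle point exists.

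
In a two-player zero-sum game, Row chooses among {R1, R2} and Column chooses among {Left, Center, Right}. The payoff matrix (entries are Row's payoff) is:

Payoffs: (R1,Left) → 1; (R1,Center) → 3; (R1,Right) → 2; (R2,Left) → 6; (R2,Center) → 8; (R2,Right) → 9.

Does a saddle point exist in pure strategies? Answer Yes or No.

Yes

Row minima: R1 → 1, R2 → 6; maximin = 6.
Column maxima: Left → 6, Center → 8, Right → 9; minimax = 6.
maximin = minimax = 6, so a saddle point exists.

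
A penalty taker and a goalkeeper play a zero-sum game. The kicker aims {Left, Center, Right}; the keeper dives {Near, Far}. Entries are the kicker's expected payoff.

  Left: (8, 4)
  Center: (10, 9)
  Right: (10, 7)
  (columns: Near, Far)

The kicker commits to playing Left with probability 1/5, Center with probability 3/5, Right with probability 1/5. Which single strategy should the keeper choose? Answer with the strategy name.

Far

If the keeper plays Near, the kicker's expected payoff is (1/5)·8 + (3/5)·10 + (1/5)·10 = 48/5.
If the keeper plays Far, the kicker's expected payoff is (1/5)·4 + (3/5)·9 + (1/5)·7 = 38/5.
The keeper minimizes the kicker's payoff; the smallest is 38/5, so the best response is Far.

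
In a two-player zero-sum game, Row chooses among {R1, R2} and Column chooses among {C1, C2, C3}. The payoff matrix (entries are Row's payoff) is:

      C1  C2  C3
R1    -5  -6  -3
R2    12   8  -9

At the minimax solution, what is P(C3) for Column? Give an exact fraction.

Row minima: R1 → -6, R2 → -9; maximin = -6.
Column maxima: C1 → 12, C2 → 8, C3 → -3; minimax = -3.
-6 ≠ -3, so there is no saddle point; optimal play is mixed.
C1 is strictly dominated by C2 (it gives Row strictly more in every row), so Column never plays it.
On the remaining 2×2 (R1, R2 vs C2, C3):
Let Row play R1 with probability p. Expected payoff against C2: (-6)p + 8(1−p) = −14p + 8; against C3: (-3)p + (-9)(1−p) = 6p − 9.
Setting these equal: −14p + 8 = 6p − 9 ⇒ −20p = -17 ⇒ p = 17/20, and the value is (-14)·(17/20) + 8 = -39/10.
For Column: with q = P(C2), equating R1's and R2's payoffs gives −3q − 3 = 17q − 9 ⇒ q = 3/10.

7/10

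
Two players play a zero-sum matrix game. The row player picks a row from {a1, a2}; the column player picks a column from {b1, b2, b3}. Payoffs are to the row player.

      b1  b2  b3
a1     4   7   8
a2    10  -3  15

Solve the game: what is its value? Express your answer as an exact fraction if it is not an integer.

Row minima: a1 → 4, a2 → -3; maximin = 4.
Column maxima: b1 → 10, b2 → 7, b3 → 15; minimax = 7.
4 ≠ 7, so there is no saddle point; optimal play is mixed.
b3 is strictly dominated by b1 (it gives the row player strictly more in every row), so the column player never plays it.
On the remaining 2×2 (a1, a2 vs b1, b2):
Let the row player play a1 with probability p. Expected payoff against b1: 4p + 10(1−p) = −6p + 10; against b2: 7p + (-3)(1−p) = 10p − 3.
Setting these equal: −6p + 10 = 10p − 3 ⇒ −16p = -13 ⇒ p = 13/16, and the value is (-6)·(13/16) + 10 = 41/8.
For the column player: with q = P(b1), equating a1's and a2's payoffs gives −3q + 7 = 13q − 3 ⇒ q = 5/8.

41/8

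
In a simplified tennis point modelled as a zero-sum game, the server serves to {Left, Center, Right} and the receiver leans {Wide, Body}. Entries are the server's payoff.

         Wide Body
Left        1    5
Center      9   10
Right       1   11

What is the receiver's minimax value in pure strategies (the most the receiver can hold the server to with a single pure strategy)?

Column maxima: Wide → 9, Body → 11.
The smallest of these is 9.

9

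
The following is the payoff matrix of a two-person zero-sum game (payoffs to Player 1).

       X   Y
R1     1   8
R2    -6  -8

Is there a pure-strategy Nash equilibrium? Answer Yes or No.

Yes

Row minima: R1 → 1, R2 → -8; maximin = 1.
Column maxima: X → 1, Y → 8; minimax = 1.
maximin = minimax = 1, so a saddle point exists.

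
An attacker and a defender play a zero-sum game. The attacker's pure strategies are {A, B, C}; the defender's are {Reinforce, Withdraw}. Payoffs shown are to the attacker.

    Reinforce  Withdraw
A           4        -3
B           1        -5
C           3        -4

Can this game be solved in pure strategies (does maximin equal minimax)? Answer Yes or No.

Row minima: A → -3, B → -5, C → -4; maximin = -3.
Column maxima: Reinforce → 4, Withdraw → -3; minimax = -3.
maximin = minimax = -3, so a saddle point exists.

Yes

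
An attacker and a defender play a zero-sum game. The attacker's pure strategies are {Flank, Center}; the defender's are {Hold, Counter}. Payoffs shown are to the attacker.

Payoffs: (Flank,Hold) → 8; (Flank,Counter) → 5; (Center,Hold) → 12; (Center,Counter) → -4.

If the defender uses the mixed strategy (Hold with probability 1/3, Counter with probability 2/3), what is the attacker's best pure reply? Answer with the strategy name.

Flank

Expected payoff of Flank: (1/3)·8 + (2/3)·5 = 6.
Expected payoff of Center: (1/3)·12 + (2/3)·(-4) = 4/3.
The largest is 6, so the attacker's best response is Flank.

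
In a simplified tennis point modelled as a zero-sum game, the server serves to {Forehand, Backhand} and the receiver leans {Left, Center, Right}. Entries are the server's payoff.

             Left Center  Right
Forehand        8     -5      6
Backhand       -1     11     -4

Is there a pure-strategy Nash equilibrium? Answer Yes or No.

No

Row minima: Forehand → -5, Backhand → -4; maximin = -4.
Column maxima: Left → 8, Center → 11, Right → 6; minimax = 6.
-4 ≠ 6, so no pure-strategy equilibrium exists.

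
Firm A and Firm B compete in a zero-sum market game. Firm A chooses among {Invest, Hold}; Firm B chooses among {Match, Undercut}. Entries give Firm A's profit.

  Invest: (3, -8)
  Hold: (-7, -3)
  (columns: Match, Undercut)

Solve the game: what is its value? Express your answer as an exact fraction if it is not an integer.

Row minima: Invest → -8, Hold → -7; maximin = -7.
Column maxima: Match → 3, Undercut → -3; minimax = -3.
-7 ≠ -3, so there is no saddle point; optimal play is mixed.
Let Firm A play Invest with probability p. Expected payoff against Match: 3p + (-7)(1−p) = 10p − 7; against Undercut: (-8)p + (-3)(1−p) = −5p − 3.
Setting these equal: 10p − 7 = −5p − 3 ⇒ 15p = 4 ⇒ p = 4/15, and the value is (10)·(4/15) − 7 = -13/3.
For Firm B: with q = P(Match), equating Invest's and Hold's payoffs gives 11q − 8 = −4q − 3 ⇒ q = 1/3.

-13/3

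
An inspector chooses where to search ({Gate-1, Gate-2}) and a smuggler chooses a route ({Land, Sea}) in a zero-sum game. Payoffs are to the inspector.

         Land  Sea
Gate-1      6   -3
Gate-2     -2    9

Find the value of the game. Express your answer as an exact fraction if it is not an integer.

12/5

Row minima: Gate-1 → -3, Gate-2 → -2; maximin = -2.
Column maxima: Land → 6, Sea → 9; minimax = 6.
-2 ≠ 6, so there is no saddle point; optimal play is mixed.
Let the inspector play Gate-1 with probability p. Expected payoff against Land: 6p + (-2)(1−p) = 8p − 2; against Sea: (-3)p + 9(1−p) = −12p + 9.
Setting these equal: 8p − 2 = −12p + 9 ⇒ 20p = 11 ⇒ p = 11/20, and the value is (8)·(11/20) − 2 = 12/5.
For the smuggler: with q = P(Land), equating Gate-1's and Gate-2's payoffs gives 9q − 3 = −11q + 9 ⇒ q = 3/5.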